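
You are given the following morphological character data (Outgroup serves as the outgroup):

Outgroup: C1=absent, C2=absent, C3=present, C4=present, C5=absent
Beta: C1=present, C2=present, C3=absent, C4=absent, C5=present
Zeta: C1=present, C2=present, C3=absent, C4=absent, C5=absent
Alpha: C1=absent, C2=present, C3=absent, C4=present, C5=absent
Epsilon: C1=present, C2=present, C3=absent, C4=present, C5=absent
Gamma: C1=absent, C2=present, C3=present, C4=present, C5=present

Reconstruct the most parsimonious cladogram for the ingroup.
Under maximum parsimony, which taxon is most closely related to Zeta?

Character polarity is set by the outgroup: the derived state is whichever differs from the outgroup's state, so for C3, C4 the derived state is 'absent', and for the remaining characters it is 'present'.
Only Beta, Epsilon, and Zeta show the derived state 'present' for C1, supporting them as a clade.
All ingroup taxa share the derived state 'present' for C2; it defines the ingroup but does not resolve relationships within it.
Only Alpha, Beta, Epsilon, and Zeta show the derived state 'absent' for C3, supporting them as a clade.
C4: derived state 'absent' in Beta and Zeta only — synapomorphy for {Beta, Zeta}.
C5 (state 'present') occurs in Beta and Gamma but conflicts with the nesting implied by the other characters — most parsimoniously interpreted as homoplasy.
Most parsimonious ingroup topology: ((((Beta,Zeta),Epsilon),Alpha),Gamma).
Zeta and Beta form a cherry on this tree, so they are sister taxa.

Beta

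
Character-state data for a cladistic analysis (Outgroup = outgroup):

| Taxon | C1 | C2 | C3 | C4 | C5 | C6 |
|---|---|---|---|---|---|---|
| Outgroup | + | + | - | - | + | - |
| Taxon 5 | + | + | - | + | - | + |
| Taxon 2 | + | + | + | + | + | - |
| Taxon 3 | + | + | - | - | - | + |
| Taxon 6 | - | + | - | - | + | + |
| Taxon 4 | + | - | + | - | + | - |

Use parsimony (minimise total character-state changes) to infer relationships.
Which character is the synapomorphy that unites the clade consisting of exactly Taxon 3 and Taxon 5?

Character polarity is set by the outgroup: the derived state is whichever differs from the outgroup's state, so for C1, C2, C5 the derived state is '-', and for the remaining characters it is '+'.
C1 (derived state '-') is unique to Taxon 6 (autapomorphy; uninformative for grouping).
C2 (derived state '-') is unique to Taxon 4 (autapomorphy; uninformative for grouping).
Only Taxon 2 and Taxon 4 show the derived state '+' for C3, supporting them as a clade.
C4 (state '+') occurs in Taxon 2 and Taxon 5 but conflicts with the nesting implied by the other characters — most parsimoniously interpreted as homoplasy.
Only Taxon 3 and Taxon 5 show the derived state '-' for C5, supporting them as a clade.
C6: derived state '+' in Taxon 3, Taxon 5, and Taxon 6 only — synapomorphy for {Taxon 3, Taxon 5, Taxon 6}.
Most parsimonious ingroup topology: (((Taxon 5,Taxon 3),Taxon 6),(Taxon 2,Taxon 4)).
The clade {Taxon 3, Taxon 5} is supported by C5: its derived state '-' occurs in exactly those taxa and in no other taxon (including the outgroup).

C5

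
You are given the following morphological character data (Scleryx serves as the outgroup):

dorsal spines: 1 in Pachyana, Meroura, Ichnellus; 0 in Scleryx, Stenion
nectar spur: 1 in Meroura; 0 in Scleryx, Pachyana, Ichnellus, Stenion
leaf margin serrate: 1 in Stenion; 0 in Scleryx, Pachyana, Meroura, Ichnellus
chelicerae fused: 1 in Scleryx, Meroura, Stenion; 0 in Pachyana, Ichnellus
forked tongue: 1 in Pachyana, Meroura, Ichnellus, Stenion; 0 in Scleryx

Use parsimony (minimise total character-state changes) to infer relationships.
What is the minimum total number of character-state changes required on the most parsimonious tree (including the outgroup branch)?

5

Character polarity is set by the outgroup: the derived state is whichever differs from the outgroup's state, so for chelicerae fused the derived state is '0', and for the remaining characters it is '1'.
Only Ichnellus, Meroura, and Pachyana show the derived state '1' for dorsal spines, supporting them as a clade.
nectar spur (derived state '1') is unique to Meroura (autapomorphy; uninformative for grouping).
leaf margin serrate (derived state '1') is unique to Stenion (autapomorphy; uninformative for grouping).
chelicerae fused (derived state '0') is shared by Ichnellus and Pachyana — a synapomorphy uniting that clade.
All ingroup taxa share the derived state '1' for forked tongue; it defines the ingroup but does not resolve relationships within it.
Most parsimonious ingroup topology: (((Pachyana,Ichnellus),Meroura),Stenion).
Changes per character on this tree: dorsal spines: 1; nectar spur: 1; leaf margin serrate: 1; chelicerae fused: 1; forked tongue: 1.
Total = 5.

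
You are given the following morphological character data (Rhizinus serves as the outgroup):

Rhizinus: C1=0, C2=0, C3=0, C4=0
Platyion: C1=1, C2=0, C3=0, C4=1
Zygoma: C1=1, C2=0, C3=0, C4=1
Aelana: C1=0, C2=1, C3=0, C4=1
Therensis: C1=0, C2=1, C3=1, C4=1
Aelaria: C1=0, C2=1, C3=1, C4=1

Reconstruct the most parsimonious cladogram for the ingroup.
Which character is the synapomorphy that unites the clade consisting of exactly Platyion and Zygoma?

C1

The outgroup has state '0' for every character, so '1' is the derived state throughout.
Only Platyion and Zygoma show the derived state '1' for C1, supporting them as a clade.
Only Aelana, Aelaria, and Therensis show the derived state '1' for C2, supporting them as a clade.
C3: derived state '1' in Aelaria and Therensis only — synapomorphy for {Aelaria, Therensis}.
C4 (derived state '1') is shared by all ingroup taxa — unites the whole ingroup.
Most parsimonious ingroup topology: ((Platyion,Zygoma),(Aelana,(Therensis,Aelaria))).
The clade {Platyion, Zygoma} is supported by C1: its derived state '1' occurs in exactly those taxa and in no other taxon (including the outgroup).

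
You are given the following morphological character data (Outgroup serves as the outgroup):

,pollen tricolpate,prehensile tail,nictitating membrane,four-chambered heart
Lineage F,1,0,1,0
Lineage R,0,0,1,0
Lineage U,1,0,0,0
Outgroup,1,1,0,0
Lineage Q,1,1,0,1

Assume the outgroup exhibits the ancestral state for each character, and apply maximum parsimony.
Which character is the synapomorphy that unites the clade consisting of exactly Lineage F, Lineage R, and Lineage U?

prehensile tail

Character polarity is set by the outgroup: the derived state is whichever differs from the outgroup's state, so for pollen tricolpate, prehensile tail the derived state is '0', and for the remaining characters it is '1'.
pollen tricolpate (derived state '0') is unique to Lineage R (autapomorphy; uninformative for grouping).
Only Lineage F, Lineage R, and Lineage U show the derived state '0' for prehensile tail, supporting them as a clade.
nictitating membrane (derived state '1') is shared by Lineage F and Lineage R — a synapomorphy uniting that clade.
four-chambered heart: derived state '1' in Lineage Q only — an autapomorphy, so it tells us nothing about relationships among taxa.
Most parsimonious ingroup topology: (((Lineage R,Lineage F),Lineage U),Lineage Q).
The clade {Lineage F, Lineage R, Lineage U} is supported by prehensile tail: its derived state '0' occurs in exactly those taxa and in no other taxon (including the outgroup).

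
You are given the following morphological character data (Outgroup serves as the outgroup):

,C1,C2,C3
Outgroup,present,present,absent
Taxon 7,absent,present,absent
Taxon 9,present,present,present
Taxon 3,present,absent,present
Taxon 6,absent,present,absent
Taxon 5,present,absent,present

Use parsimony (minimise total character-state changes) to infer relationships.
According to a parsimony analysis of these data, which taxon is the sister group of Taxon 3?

Taxon 5

Character polarity is set by the outgroup: the derived state is whichever differs from the outgroup's state, so for C1, C2 the derived state is 'absent', and for the remaining characters it is 'present'.
C1 (derived state 'absent') is shared by Taxon 6 and Taxon 7 — a synapomorphy uniting that clade.
C2 (derived state 'absent') is shared by Taxon 3 and Taxon 5 — a synapomorphy uniting that clade.
C3: derived state 'present' in Taxon 3, Taxon 5, and Taxon 9 only — synapomorphy for {Taxon 3, Taxon 5, Taxon 9}.
Most parsimonious ingroup topology: ((Taxon 7,Taxon 6),(Taxon 9,(Taxon 3,Taxon 5))).
Taxon 3 and Taxon 5 form a cherry on this tree, so they are sister taxa.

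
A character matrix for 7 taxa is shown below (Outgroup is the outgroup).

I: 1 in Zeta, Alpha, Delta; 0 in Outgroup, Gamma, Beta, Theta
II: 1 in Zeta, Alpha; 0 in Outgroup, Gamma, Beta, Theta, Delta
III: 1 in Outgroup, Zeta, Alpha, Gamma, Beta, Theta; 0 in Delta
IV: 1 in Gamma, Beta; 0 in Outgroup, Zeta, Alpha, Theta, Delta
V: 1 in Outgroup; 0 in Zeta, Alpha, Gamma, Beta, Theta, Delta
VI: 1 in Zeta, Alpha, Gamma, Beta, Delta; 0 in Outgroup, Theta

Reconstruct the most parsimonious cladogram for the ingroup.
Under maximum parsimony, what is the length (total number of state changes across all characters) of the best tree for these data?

6

Character polarity is set by the outgroup: the derived state is whichever differs from the outgroup's state, so for III, V the derived state is '0', and for the remaining characters it is '1'.
I (derived state '1') is shared by Alpha, Delta, and Zeta — a synapomorphy uniting that clade.
II (derived state '1') is shared by Alpha and Zeta — a synapomorphy uniting that clade.
III (derived state '0') is unique to Delta (autapomorphy; uninformative for grouping).
IV (derived state '1') is shared by Beta and Gamma — a synapomorphy uniting that clade.
All ingroup taxa share the derived state '0' for V; it defines the ingroup but does not resolve relationships within it.
Only Alpha, Beta, Delta, Gamma, and Zeta show the derived state '1' for VI, supporting them as a clade.
Most parsimonious ingroup topology: ((((Zeta,Alpha),Delta),(Gamma,Beta)),Theta).
Changes per character on this tree: I: 1; II: 1; III: 1; IV: 1; V: 1; VI: 1.
Total = 6.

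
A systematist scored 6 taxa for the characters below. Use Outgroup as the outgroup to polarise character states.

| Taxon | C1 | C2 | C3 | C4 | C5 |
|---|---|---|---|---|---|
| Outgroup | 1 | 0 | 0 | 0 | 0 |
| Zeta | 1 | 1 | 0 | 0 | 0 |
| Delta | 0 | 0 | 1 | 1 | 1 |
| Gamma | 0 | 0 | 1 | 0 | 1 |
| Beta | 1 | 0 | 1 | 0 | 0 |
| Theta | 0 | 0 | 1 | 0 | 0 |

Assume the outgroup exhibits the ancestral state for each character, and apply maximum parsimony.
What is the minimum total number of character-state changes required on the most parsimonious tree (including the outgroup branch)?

5

Character polarity is set by the outgroup: the derived state is whichever differs from the outgroup's state, so for C1 the derived state is '0', and for the remaining characters it is '1'.
C1 (derived state '0') is shared by Delta, Gamma, and Theta — a synapomorphy uniting that clade.
C2: derived state '1' in Zeta only — an autapomorphy, so it tells us nothing about relationships among taxa.
C3: derived state '1' in Beta, Delta, Gamma, and Theta only — synapomorphy for {Beta, Delta, Gamma, Theta}.
C4: derived state '1' in Delta only — an autapomorphy, so it tells us nothing about relationships among taxa.
C5: derived state '1' in Delta and Gamma only — synapomorphy for {Delta, Gamma}.
Most parsimonious ingroup topology: (Zeta,(((Delta,Gamma),Theta),Beta)).
Changes per character on this tree: C1: 1; C2: 1; C3: 1; C4: 1; C5: 1.
Total = 5.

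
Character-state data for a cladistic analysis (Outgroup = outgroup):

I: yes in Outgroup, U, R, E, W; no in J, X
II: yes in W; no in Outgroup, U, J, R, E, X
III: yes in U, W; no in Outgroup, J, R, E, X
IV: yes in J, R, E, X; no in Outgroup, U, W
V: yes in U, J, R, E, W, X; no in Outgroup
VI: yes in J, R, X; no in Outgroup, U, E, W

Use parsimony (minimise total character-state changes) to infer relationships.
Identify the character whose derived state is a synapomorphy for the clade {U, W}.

III

Character polarity is set by the outgroup: the derived state is whichever differs from the outgroup's state, so for I the derived state is 'no', and for the remaining characters it is 'yes'.
I (derived state 'no') is shared by J and X — a synapomorphy uniting that clade.
II (derived state 'yes') is unique to W (autapomorphy; uninformative for grouping).
III (derived state 'yes') is shared by U and W — a synapomorphy uniting that clade.
IV (derived state 'yes') is shared by E, J, R, and X — a synapomorphy uniting that clade.
All ingroup taxa share the derived state 'yes' for V; it defines the ingroup but does not resolve relationships within it.
Only J, R, and X show the derived state 'yes' for VI, supporting them as a clade.
Most parsimonious ingroup topology: ((U,W),(((J,X),R),E)).
The clade {U, W} is supported by III: its derived state 'yes' occurs in exactly those taxa and in no other taxon (including the outgroup).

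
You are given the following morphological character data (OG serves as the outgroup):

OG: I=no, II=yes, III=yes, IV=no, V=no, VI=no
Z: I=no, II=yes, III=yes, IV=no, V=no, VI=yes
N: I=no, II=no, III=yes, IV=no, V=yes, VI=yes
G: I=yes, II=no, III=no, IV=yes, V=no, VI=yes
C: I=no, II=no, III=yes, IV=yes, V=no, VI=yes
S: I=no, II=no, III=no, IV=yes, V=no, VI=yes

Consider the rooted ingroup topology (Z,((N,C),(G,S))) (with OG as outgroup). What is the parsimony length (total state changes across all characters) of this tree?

7

Map each character onto (Z,((N,C),(G,S))) (rooted by OG) and count the minimum state changes it requires (Fitch parsimony):
I: 1; II: 1; III: 1; IV: 2; V: 1; VI: 1.
Total tree length = 7.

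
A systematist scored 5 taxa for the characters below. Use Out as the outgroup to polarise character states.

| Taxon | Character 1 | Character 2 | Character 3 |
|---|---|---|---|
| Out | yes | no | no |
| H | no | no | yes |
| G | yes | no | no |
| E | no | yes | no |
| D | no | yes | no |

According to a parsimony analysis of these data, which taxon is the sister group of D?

Character polarity is set by the outgroup: the derived state is whichever differs from the outgroup's state, so for Character 1 the derived state is 'no', and for the remaining characters it is 'yes'.
Character 1 (derived state 'no') is shared by D, E, and H — a synapomorphy uniting that clade.
Character 2 (derived state 'yes') is shared by D and E — a synapomorphy uniting that clade.
Character 3: derived state 'yes' in H only — an autapomorphy, so it tells us nothing about relationships among taxa.
Most parsimonious ingroup topology: ((H,(E,D)),G).
D and E form a cherry on this tree, so they are sister taxa.

E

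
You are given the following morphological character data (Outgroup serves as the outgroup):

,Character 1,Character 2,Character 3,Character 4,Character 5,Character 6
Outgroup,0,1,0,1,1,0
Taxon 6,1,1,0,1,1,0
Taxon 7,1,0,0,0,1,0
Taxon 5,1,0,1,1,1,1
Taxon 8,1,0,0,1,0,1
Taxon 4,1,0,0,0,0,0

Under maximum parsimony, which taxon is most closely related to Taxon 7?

Taxon 4

Character polarity is set by the outgroup: the derived state is whichever differs from the outgroup's state, so for Character 2, Character 4, Character 5 the derived state is '0', and for the remaining characters it is '1'.
All ingroup taxa share the derived state '1' for Character 1; it defines the ingroup but does not resolve relationships within it.
Only Taxon 4, Taxon 5, Taxon 7, and Taxon 8 show the derived state '0' for Character 2, supporting them as a clade.
Character 3 (derived state '1') is unique to Taxon 5 (autapomorphy; uninformative for grouping).
Character 4: derived state '0' in Taxon 4 and Taxon 7 only — synapomorphy for {Taxon 4, Taxon 7}.
Character 5 groups Taxon 4 and Taxon 8, which is incompatible with the clades supported by the remaining characters; treating it as convergent (homoplasy) costs fewer steps than any alternative tree.
Character 6: derived state '1' in Taxon 5 and Taxon 8 only — synapomorphy for {Taxon 5, Taxon 8}.
Most parsimonious ingroup topology: (Taxon 6,((Taxon 7,Taxon 4),(Taxon 5,Taxon 8))).
Taxon 7 and Taxon 4 form a cherry on this tree, so they are sister taxa.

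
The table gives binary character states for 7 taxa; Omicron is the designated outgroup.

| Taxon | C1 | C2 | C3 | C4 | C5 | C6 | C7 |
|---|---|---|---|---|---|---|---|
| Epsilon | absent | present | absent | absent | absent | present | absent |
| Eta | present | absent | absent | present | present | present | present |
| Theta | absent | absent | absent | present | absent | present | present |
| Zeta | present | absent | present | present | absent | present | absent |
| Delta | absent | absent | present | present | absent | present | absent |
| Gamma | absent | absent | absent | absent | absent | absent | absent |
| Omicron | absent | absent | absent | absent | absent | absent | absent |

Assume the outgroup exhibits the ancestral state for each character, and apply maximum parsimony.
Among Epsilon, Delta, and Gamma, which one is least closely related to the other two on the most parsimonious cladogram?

The outgroup has state 'absent' for every character, so 'present' is the derived state throughout.
C1 groups Eta and Zeta, which is incompatible with the clades supported by the remaining characters; treating it as convergent (homoplasy) costs fewer steps than any alternative tree.
C2 (derived state 'present') is unique to Epsilon (autapomorphy; uninformative for grouping).
C3: derived state 'present' in Delta and Zeta only — synapomorphy for {Delta, Zeta}.
C4 (derived state 'present') is shared by Delta, Eta, Theta, and Zeta — a synapomorphy uniting that clade.
C5: derived state 'present' in Eta only — an autapomorphy, so it tells us nothing about relationships among taxa.
C6: derived state 'present' in Delta, Epsilon, Eta, Theta, and Zeta only — synapomorphy for {Delta, Epsilon, Eta, Theta, Zeta}.
C7 (derived state 'present') is shared by Eta and Theta — a synapomorphy uniting that clade.
Most parsimonious ingroup topology: ((((Eta,Theta),(Zeta,Delta)),Epsilon),Gamma).
Delta and Epsilon share a more recent common ancestor with each other than either does with Gamma, so Gamma is the least closely related of the three.

Gamma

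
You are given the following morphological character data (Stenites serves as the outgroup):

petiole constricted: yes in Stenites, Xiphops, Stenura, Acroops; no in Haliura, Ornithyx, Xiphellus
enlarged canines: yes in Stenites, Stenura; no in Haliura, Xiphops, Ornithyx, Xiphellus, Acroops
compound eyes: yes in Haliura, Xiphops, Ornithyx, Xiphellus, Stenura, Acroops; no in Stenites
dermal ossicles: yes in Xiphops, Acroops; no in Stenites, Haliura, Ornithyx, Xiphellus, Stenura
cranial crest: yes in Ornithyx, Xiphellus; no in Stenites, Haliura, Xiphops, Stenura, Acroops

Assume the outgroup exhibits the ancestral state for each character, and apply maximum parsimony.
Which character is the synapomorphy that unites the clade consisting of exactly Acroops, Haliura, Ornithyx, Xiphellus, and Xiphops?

enlarged canines

Character polarity is set by the outgroup: the derived state is whichever differs from the outgroup's state, so for petiole constricted, enlarged canines the derived state is 'no', and for the remaining characters it is 'yes'.
Only Haliura, Ornithyx, and Xiphellus show the derived state 'no' for petiole constricted, supporting them as a clade.
enlarged canines: derived state 'no' in Acroops, Haliura, Ornithyx, Xiphellus, and Xiphops only — synapomorphy for {Acroops, Haliura, Ornithyx, Xiphellus, Xiphops}.
All ingroup taxa share the derived state 'yes' for compound eyes; it defines the ingroup but does not resolve relationships within it.
Only Acroops and Xiphops show the derived state 'yes' for dermal ossicles, supporting them as a clade.
cranial crest (derived state 'yes') is shared by Ornithyx and Xiphellus — a synapomorphy uniting that clade.
Most parsimonious ingroup topology: (((Haliura,(Ornithyx,Xiphellus)),(Xiphops,Acroops)),Stenura).
The clade {Acroops, Haliura, Ornithyx, Xiphellus, Xiphops} is supported by enlarged canines: its derived state 'no' occurs in exactly those taxa and in no other taxon (including the outgroup).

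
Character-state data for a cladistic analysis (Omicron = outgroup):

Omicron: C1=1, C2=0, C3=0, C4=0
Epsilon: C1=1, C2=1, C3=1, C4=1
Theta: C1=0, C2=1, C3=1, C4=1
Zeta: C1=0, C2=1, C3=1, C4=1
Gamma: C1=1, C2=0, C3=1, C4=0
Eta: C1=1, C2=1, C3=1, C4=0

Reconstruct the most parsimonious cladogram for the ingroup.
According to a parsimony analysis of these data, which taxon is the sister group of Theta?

Character polarity is set by the outgroup: the derived state is whichever differs from the outgroup's state, so for C1 the derived state is '0', and for the remaining characters it is '1'.
C1 (derived state '0') is shared by Theta and Zeta — a synapomorphy uniting that clade.
C2: derived state '1' in Epsilon, Eta, Theta, and Zeta only — synapomorphy for {Epsilon, Eta, Theta, Zeta}.
C3 (derived state '1') is shared by all ingroup taxa — unites the whole ingroup.
Only Epsilon, Theta, and Zeta show the derived state '1' for C4, supporting them as a clade.
Most parsimonious ingroup topology: (((Epsilon,(Theta,Zeta)),Eta),Gamma).
Theta and Zeta form a cherry on this tree, so they are sister taxa.

Zeta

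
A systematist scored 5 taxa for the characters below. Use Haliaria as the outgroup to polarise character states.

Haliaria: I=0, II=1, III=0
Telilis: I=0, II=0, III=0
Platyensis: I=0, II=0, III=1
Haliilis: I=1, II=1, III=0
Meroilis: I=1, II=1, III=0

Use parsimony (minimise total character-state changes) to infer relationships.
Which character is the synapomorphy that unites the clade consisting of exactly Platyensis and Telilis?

Character polarity is set by the outgroup: the derived state is whichever differs from the outgroup's state, so for II the derived state is '0', and for the remaining characters it is '1'.
Only Haliilis and Meroilis show the derived state '1' for I, supporting them as a clade.
Only Platyensis and Telilis show the derived state '0' for II, supporting them as a clade.
III: derived state '1' in Platyensis only — an autapomorphy, so it tells us nothing about relationships among taxa.
Most parsimonious ingroup topology: ((Telilis,Platyensis),(Haliilis,Meroilis)).
The clade {Platyensis, Telilis} is supported by II: its derived state '0' occurs in exactly those taxa and in no other taxon (including the outgroup).

II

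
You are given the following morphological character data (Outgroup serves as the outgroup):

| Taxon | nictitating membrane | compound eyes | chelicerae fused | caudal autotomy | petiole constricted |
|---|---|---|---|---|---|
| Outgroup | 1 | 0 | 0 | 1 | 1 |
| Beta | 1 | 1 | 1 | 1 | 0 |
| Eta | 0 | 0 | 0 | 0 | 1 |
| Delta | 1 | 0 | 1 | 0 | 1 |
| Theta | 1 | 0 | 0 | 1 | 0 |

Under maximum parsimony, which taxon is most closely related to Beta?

Theta

Character polarity is set by the outgroup: the derived state is whichever differs from the outgroup's state, so for nictitating membrane, caudal autotomy, petiole constricted the derived state is '0', and for the remaining characters it is '1'.
nictitating membrane: derived state '0' in Eta only — an autapomorphy, so it tells us nothing about relationships among taxa.
compound eyes (derived state '1') is unique to Beta (autapomorphy; uninformative for grouping).
chelicerae fused (state '1') occurs in Beta and Delta but conflicts with the nesting implied by the other characters — most parsimoniously interpreted as homoplasy.
caudal autotomy: derived state '0' in Delta and Eta only — synapomorphy for {Delta, Eta}.
Only Beta and Theta show the derived state '0' for petiole constricted, supporting them as a clade.
Most parsimonious ingroup topology: ((Beta,Theta),(Eta,Delta)).
Beta and Theta form a cherry on this tree, so they are sister taxa.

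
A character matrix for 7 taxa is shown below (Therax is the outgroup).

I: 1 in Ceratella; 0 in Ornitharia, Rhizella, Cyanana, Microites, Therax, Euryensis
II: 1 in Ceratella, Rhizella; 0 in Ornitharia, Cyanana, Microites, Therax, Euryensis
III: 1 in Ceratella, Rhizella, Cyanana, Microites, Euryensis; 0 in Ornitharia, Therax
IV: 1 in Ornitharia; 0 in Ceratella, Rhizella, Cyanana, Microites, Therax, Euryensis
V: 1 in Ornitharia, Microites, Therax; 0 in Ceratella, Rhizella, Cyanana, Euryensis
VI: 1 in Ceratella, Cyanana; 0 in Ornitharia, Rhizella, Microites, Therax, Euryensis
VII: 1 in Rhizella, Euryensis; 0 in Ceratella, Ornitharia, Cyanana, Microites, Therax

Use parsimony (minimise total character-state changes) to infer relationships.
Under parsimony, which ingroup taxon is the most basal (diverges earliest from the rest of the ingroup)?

Character polarity is set by the outgroup: the derived state is whichever differs from the outgroup's state, so for V the derived state is '0', and for the remaining characters it is '1'.
I (derived state '1') is unique to Ceratella (autapomorphy; uninformative for grouping).
II groups Ceratella and Rhizella, which is incompatible with the clades supported by the remaining characters; treating it as convergent (homoplasy) costs fewer steps than any alternative tree.
III (derived state '1') is shared by Ceratella, Cyanana, Euryensis, Microites, and Rhizella — a synapomorphy uniting that clade.
IV: derived state '1' in Ornitharia only — an autapomorphy, so it tells us nothing about relationships among taxa.
V (derived state '0') is shared by Ceratella, Cyanana, Euryensis, and Rhizella — a synapomorphy uniting that clade.
Only Ceratella and Cyanana show the derived state '1' for VI, supporting them as a clade.
Only Euryensis and Rhizella show the derived state '1' for VII, supporting them as a clade.
Most parsimonious ingroup topology: ((((Euryensis,Rhizella),(Cyanana,Ceratella)),Microites),Ornitharia).
Ornitharia is sister to the clade containing all other ingroup taxa, so it is the earliest-diverging (most basal) ingroup lineage.

Ornitharia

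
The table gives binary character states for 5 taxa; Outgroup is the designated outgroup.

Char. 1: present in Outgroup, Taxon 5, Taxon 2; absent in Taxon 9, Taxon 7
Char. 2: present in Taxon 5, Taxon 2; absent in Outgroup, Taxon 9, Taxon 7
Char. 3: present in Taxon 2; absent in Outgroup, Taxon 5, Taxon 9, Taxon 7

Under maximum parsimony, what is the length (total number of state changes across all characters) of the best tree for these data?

Character polarity is set by the outgroup: the derived state is whichever differs from the outgroup's state, so for Char. 1 the derived state is 'absent', and for the remaining characters it is 'present'.
Char. 1: derived state 'absent' in Taxon 7 and Taxon 9 only — synapomorphy for {Taxon 7, Taxon 9}.
Only Taxon 2 and Taxon 5 show the derived state 'present' for Char. 2, supporting them as a clade.
Char. 3 (derived state 'present') is unique to Taxon 2 (autapomorphy; uninformative for grouping).
Most parsimonious ingroup topology: ((Taxon 5,Taxon 2),(Taxon 9,Taxon 7)).
Changes per character on this tree: Char. 1: 1; Char. 2: 1; Char. 3: 1.
Total = 3.

3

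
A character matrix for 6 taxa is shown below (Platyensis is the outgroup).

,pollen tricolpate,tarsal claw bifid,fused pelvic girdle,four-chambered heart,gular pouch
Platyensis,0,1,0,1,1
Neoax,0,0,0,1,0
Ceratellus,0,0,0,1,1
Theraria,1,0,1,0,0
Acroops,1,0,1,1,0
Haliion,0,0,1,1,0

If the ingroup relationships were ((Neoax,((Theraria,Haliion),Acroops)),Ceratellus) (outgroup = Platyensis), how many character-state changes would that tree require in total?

Map each character onto ((Neoax,((Theraria,Haliion),Acroops)),Ceratellus) (rooted by Platyensis) and count the minimum state changes it requires (Fitch parsimony):
pollen tricolpate: 2; tarsal claw bifid: 1; fused pelvic girdle: 1; four-chambered heart: 1; gular pouch: 1.
Total tree length = 6.

6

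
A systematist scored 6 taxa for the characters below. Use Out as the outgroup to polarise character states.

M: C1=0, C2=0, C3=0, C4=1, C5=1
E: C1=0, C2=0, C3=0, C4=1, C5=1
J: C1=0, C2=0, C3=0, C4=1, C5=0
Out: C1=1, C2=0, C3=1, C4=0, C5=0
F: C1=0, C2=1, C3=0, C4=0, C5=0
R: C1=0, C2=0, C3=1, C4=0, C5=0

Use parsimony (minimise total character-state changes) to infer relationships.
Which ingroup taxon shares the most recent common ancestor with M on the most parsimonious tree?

Character polarity is set by the outgroup: the derived state is whichever differs from the outgroup's state, so for C1, C3 the derived state is '0', and for the remaining characters it is '1'.
C1 (derived state '0') is shared by all ingroup taxa — unites the whole ingroup.
C2 (derived state '1') is unique to F (autapomorphy; uninformative for grouping).
C3 (derived state '0') is shared by E, F, J, and M — a synapomorphy uniting that clade.
Only E, J, and M show the derived state '1' for C4, supporting them as a clade.
Only E and M show the derived state '1' for C5, supporting them as a clade.
Most parsimonious ingroup topology: ((((E,M),J),F),R).
M and E form a cherry on this tree, so they are sister taxa.

E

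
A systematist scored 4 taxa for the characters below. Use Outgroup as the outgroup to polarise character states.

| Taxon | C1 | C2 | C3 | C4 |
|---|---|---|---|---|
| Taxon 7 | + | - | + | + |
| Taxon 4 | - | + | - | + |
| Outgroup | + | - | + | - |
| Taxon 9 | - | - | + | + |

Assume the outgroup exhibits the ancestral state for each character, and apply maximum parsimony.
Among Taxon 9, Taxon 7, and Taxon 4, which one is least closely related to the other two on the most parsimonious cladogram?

Character polarity is set by the outgroup: the derived state is whichever differs from the outgroup's state, so for C1, C3 the derived state is '-', and for the remaining characters it is '+'.
C1 (derived state '-') is shared by Taxon 4 and Taxon 9 — a synapomorphy uniting that clade.
C2 (derived state '+') is unique to Taxon 4 (autapomorphy; uninformative for grouping).
C3: derived state '-' in Taxon 4 only — an autapomorphy, so it tells us nothing about relationships among taxa.
All ingroup taxa share the derived state '+' for C4; it defines the ingroup but does not resolve relationships within it.
Most parsimonious ingroup topology: (Taxon 7,(Taxon 4,Taxon 9)).
Taxon 4 and Taxon 9 share a more recent common ancestor with each other than either does with Taxon 7, so Taxon 7 is the least closely related of the three.

Taxon 7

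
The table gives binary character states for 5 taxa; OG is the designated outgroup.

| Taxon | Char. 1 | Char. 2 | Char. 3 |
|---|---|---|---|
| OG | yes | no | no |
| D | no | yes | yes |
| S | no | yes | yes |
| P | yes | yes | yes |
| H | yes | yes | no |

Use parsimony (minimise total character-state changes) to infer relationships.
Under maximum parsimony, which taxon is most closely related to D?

S

Character polarity is set by the outgroup: the derived state is whichever differs from the outgroup's state, so for Char. 1 the derived state is 'no', and for the remaining characters it is 'yes'.
Only D and S show the derived state 'no' for Char. 1, supporting them as a clade.
All ingroup taxa share the derived state 'yes' for Char. 2; it defines the ingroup but does not resolve relationships within it.
Char. 3: derived state 'yes' in D, P, and S only — synapomorphy for {D, P, S}.
Most parsimonious ingroup topology: (((D,S),P),H).
D and S form a cherry on this tree, so they are sister taxa.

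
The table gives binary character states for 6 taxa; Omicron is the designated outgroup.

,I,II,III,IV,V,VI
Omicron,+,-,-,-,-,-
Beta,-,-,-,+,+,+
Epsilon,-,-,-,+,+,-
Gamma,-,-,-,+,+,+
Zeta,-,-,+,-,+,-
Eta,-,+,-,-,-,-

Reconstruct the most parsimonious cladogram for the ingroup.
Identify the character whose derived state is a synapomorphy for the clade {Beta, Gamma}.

VI

Character polarity is set by the outgroup: the derived state is whichever differs from the outgroup's state, so for I the derived state is '-', and for the remaining characters it is '+'.
I (derived state '-') is shared by all ingroup taxa — unites the whole ingroup.
II: derived state '+' in Eta only — an autapomorphy, so it tells us nothing about relationships among taxa.
III: derived state '+' in Zeta only — an autapomorphy, so it tells us nothing about relationships among taxa.
IV: derived state '+' in Beta, Epsilon, and Gamma only — synapomorphy for {Beta, Epsilon, Gamma}.
Only Beta, Epsilon, Gamma, and Zeta show the derived state '+' for V, supporting them as a clade.
VI: derived state '+' in Beta and Gamma only — synapomorphy for {Beta, Gamma}.
Most parsimonious ingroup topology: ((((Beta,Gamma),Epsilon),Zeta),Eta).
The clade {Beta, Gamma} is supported by VI: its derived state '+' occurs in exactly those taxa and in no other taxon (including the outgroup).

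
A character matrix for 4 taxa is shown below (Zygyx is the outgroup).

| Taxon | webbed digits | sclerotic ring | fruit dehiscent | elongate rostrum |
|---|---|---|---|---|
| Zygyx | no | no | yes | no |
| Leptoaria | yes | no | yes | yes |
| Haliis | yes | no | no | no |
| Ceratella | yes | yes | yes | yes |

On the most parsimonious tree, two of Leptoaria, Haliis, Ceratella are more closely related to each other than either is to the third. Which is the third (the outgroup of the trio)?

Haliis

Character polarity is set by the outgroup: the derived state is whichever differs from the outgroup's state, so for fruit dehiscent the derived state is 'no', and for the remaining characters it is 'yes'.
webbed digits (derived state 'yes') is shared by all ingroup taxa — unites the whole ingroup.
sclerotic ring: derived state 'yes' in Ceratella only — an autapomorphy, so it tells us nothing about relationships among taxa.
fruit dehiscent (derived state 'no') is unique to Haliis (autapomorphy; uninformative for grouping).
elongate rostrum: derived state 'yes' in Ceratella and Leptoaria only — synapomorphy for {Ceratella, Leptoaria}.
Most parsimonious ingroup topology: ((Leptoaria,Ceratella),Haliis).
Ceratella and Leptoaria share a more recent common ancestor with each other than either does with Haliis, so Haliis is the least closely related of the three.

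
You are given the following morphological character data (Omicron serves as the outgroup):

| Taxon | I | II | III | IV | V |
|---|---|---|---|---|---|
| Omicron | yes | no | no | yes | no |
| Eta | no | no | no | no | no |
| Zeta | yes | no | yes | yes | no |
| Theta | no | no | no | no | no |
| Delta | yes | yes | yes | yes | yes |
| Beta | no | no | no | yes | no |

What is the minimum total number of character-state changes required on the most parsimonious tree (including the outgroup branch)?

Character polarity is set by the outgroup: the derived state is whichever differs from the outgroup's state, so for I, IV the derived state is 'no', and for the remaining characters it is 'yes'.
Only Beta, Eta, and Theta show the derived state 'no' for I, supporting them as a clade.
II (derived state 'yes') is unique to Delta (autapomorphy; uninformative for grouping).
III (derived state 'yes') is shared by Delta and Zeta — a synapomorphy uniting that clade.
Only Eta and Theta show the derived state 'no' for IV, supporting them as a clade.
V (derived state 'yes') is unique to Delta (autapomorphy; uninformative for grouping).
Most parsimonious ingroup topology: (((Eta,Theta),Beta),(Zeta,Delta)).
Changes per character on this tree: I: 1; II: 1; III: 1; IV: 1; V: 1.
Total = 5.

5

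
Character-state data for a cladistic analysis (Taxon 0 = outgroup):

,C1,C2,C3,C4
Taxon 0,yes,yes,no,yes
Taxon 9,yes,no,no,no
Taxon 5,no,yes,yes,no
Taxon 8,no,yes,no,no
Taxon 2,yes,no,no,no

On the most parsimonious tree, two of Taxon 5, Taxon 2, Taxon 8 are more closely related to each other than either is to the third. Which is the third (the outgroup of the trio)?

Character polarity is set by the outgroup: the derived state is whichever differs from the outgroup's state, so for C1, C2, C4 the derived state is 'no', and for the remaining characters it is 'yes'.
C1: derived state 'no' in Taxon 5 and Taxon 8 only — synapomorphy for {Taxon 5, Taxon 8}.
Only Taxon 2 and Taxon 9 show the derived state 'no' for C2, supporting them as a clade.
C3 (derived state 'yes') is unique to Taxon 5 (autapomorphy; uninformative for grouping).
All ingroup taxa share the derived state 'no' for C4; it defines the ingroup but does not resolve relationships within it.
Most parsimonious ingroup topology: ((Taxon 2,Taxon 9),(Taxon 5,Taxon 8)).
Taxon 8 and Taxon 5 share a more recent common ancestor with each other than either does with Taxon 2, so Taxon 2 is the least closely related of the three.

Taxon 2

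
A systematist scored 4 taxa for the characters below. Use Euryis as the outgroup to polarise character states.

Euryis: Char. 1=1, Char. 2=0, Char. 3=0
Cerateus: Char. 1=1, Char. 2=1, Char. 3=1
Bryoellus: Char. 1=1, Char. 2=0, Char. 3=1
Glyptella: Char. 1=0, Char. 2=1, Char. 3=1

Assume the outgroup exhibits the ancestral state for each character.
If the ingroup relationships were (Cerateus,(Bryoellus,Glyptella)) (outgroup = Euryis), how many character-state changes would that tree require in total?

4

Map each character onto (Cerateus,(Bryoellus,Glyptella)) (rooted by Euryis) and count the minimum state changes it requires (Fitch parsimony):
Char. 1: 1; Char. 2: 2; Char. 3: 1.
Total tree length = 4.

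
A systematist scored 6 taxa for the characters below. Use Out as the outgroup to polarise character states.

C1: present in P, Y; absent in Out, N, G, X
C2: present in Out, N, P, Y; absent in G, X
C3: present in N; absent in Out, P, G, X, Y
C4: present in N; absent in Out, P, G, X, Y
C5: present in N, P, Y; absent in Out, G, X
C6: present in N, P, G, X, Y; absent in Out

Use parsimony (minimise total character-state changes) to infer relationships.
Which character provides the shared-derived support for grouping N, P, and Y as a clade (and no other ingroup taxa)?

C5

Character polarity is set by the outgroup: the derived state is whichever differs from the outgroup's state, so for C2 the derived state is 'absent', and for the remaining characters it is 'present'.
C1 (derived state 'present') is shared by P and Y — a synapomorphy uniting that clade.
C2 (derived state 'absent') is shared by G and X — a synapomorphy uniting that clade.
C3: derived state 'present' in N only — an autapomorphy, so it tells us nothing about relationships among taxa.
C4 (derived state 'present') is unique to N (autapomorphy; uninformative for grouping).
C5: derived state 'present' in N, P, and Y only — synapomorphy for {N, P, Y}.
C6 (derived state 'present') is shared by all ingroup taxa — unites the whole ingroup.
Most parsimonious ingroup topology: ((N,(P,Y)),(G,X)).
The clade {N, P, Y} is supported by C5: its derived state 'present' occurs in exactly those taxa and in no other taxon (including the outgroup).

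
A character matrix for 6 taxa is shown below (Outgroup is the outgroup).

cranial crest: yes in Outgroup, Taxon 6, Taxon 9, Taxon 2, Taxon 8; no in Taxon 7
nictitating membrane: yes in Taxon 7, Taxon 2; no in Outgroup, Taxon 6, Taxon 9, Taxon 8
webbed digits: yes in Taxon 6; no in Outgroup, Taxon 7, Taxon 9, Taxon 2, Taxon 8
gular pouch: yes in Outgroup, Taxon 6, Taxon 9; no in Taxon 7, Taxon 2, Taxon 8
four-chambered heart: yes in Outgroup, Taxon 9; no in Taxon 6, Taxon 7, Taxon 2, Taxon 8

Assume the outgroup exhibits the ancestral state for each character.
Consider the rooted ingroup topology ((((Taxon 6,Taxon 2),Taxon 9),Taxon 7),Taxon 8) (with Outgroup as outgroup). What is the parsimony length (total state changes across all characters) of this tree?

Map each character onto ((((Taxon 6,Taxon 2),Taxon 9),Taxon 7),Taxon 8) (rooted by Outgroup) and count the minimum state changes it requires (Fitch parsimony):
cranial crest: 1; nictitating membrane: 2; webbed digits: 1; gular pouch: 3; four-chambered heart: 2.
Total tree length = 9.

9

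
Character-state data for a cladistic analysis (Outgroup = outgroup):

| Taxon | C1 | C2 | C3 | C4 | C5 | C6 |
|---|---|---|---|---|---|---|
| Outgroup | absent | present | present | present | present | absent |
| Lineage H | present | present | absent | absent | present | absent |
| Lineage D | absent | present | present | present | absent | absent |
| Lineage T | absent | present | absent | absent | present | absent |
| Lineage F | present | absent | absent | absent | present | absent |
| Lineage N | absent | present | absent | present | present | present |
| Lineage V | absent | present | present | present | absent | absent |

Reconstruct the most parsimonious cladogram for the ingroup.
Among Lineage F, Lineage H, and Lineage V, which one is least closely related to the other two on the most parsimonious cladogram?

Lineage V

Character polarity is set by the outgroup: the derived state is whichever differs from the outgroup's state, so for C2, C3, C4, C5 the derived state is 'absent', and for the remaining characters it is 'present'.
C1 (derived state 'present') is shared by Lineage F and Lineage H — a synapomorphy uniting that clade.
C2: derived state 'absent' in Lineage F only — an autapomorphy, so it tells us nothing about relationships among taxa.
C3 (derived state 'absent') is shared by Lineage F, Lineage H, Lineage N, and Lineage T — a synapomorphy uniting that clade.
Only Lineage F, Lineage H, and Lineage T show the derived state 'absent' for C4, supporting them as a clade.
Only Lineage D and Lineage V show the derived state 'absent' for C5, supporting them as a clade.
C6: derived state 'present' in Lineage N only — an autapomorphy, so it tells us nothing about relationships among taxa.
Most parsimonious ingroup topology: (((Lineage T,(Lineage H,Lineage F)),Lineage N),(Lineage D,Lineage V)).
Lineage F and Lineage H share a more recent common ancestor with each other than either does with Lineage V, so Lineage V is the least closely related of the three.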